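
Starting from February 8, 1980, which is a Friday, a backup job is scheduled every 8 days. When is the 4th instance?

March 3, 1980

The 4th occurrence is 3 intervals after the first: 3 × 8 = 24 days after February 8, 1980.
February has 29 days — 21 days to the end of February leaves 3.
3 days into March → March 3, 1980.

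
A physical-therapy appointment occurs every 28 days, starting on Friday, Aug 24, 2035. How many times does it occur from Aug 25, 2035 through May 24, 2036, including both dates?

Occurrences land 28·i days after Aug 24, 2035 for i = 0, 1, 2, …
Aug 25, 2035 is 1 day after the start; 1 ÷ 28 = 0 remainder 1; since the remainder is 1, round up to i = 1. First occurrence in the window: #2 on Sep 21, 2035 (1×28 = 28 days in).
May 24, 2036 is 274 days after the start; 274 ÷ 28 = 9 remainder 22. Last occurrence in the window: #10 on May 2, 2036.
Occurrences #2 through #10: 9 in total.

9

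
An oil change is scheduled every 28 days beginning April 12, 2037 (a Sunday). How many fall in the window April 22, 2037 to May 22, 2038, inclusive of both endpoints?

Occurrences land 28·i days after April 12, 2037 for i = 0, 1, 2, …
April 22, 2037 is 10 days after the start; 10 ÷ 28 = 0 remainder 10; since the remainder is 10, round up to i = 1. First occurrence in the window: #2 on May 10, 2037 (1×28 = 28 days in).
May 22, 2038 is 405 days after the start; 405 ÷ 28 = 14 remainder 13. Last occurrence in the window: #15 on May 9, 2038.
Occurrences #2 through #15: 14 in total.

14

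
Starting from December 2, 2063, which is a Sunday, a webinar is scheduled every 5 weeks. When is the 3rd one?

The 3rd occurrence is 2 intervals after the first: 2 × 35 = 70 days after December 2, 2063.
December has 31 days — 29 days to the end of December leaves 41.
January has 31 days (10 left).
10 days into February → February 10, 2064.

February 10, 2064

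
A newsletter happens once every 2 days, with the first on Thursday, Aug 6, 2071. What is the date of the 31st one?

The 31st occurrence is 30 intervals after the first: 30 × 2 = 60 days after Aug 6, 2071.
Aug has 31 days — 25 days to the end of Aug leaves 35.
Sep has 30 days (5 left).
5 days into Oct → Oct 5, 2071.

Oct 5, 2071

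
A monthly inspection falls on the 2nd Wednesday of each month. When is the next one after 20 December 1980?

14 January 1981

December 1980 starts on a Monday; its first Wednesday is the 3rd, so the 2nd Wednesday is the 10th — 10 December 1980.
That is not after 20 December 1980, so look at January 1981.
January 1981 starts on a Thursday; its first Wednesday is the 7th, so the 2nd Wednesday is the 14th — 14 January 1981.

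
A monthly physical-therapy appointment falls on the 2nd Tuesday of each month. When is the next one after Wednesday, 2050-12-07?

December 2050 starts on a Thursday; its first Tuesday is the 6th, so the 2nd Tuesday is the 13th — 2050-12-13.
2050-12-13 is after 2050-12-07, so that is the next one.

2050-12-13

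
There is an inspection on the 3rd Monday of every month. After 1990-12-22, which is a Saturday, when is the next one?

December 1990 starts on a Saturday; its first Monday is the 3rd, so the 3rd Monday is the 17th — 1990-12-17.
That is not after 1990-12-22, so look at January 1991.
January 1991 starts on a Tuesday; its first Monday is the 7th, so the 3rd Monday is the 21st — 1991-01-21.

1991-01-21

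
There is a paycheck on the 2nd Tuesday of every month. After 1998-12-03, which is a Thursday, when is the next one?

1998-12-08

December 1998 starts on a Tuesday; its first Tuesday is the 1st, so the 2nd Tuesday is the 8th — 1998-12-08.
1998-12-08 is after 1998-12-03, so that is the next one.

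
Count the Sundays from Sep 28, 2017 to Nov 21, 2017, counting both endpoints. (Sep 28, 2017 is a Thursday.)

Sep 28, 2017 is a Thursday; the first Sunday on or after it is Oct 1, 2017 (3 days later).
From Oct 1, 2017 to Nov 21, 2017: 30 + 21 = 51 days (rest of Oct, Nov).
51 ÷ 7 = 7 full weeks with remainder 2, so 7 more Sundays after the first → 8.

8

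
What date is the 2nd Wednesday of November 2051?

8 November 2051

The first Wednesday of November 2051 is November 1.
The 2nd Wednesday is 1 weeks later: 1 + 7 = 8.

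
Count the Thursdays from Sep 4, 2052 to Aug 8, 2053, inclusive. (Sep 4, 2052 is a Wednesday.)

49

Sep 4, 2052 is a Wednesday; the first Thursday on or after it is Sep 5, 2052 (1 day later).
From Sep 5, 2052 to Aug 8, 2053: 117 + 220 = 337 days (rest of 2052, to Aug 8, 2053 in 2053).
337 ÷ 7 = 48 full weeks with remainder 1, so 48 more Thursdays after the first → 49.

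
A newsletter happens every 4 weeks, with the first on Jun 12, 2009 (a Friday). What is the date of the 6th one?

The 6th occurrence is 5 intervals after the first: 5 × 28 = 140 days after Jun 12, 2009.
Jun has 30 days — 18 days to the end of Jun leaves 122.
Jul has 31 days (91 left).
Aug has 31 days (60 left).
Sep has 30 days (30 left).
30 days into Oct → Oct 30, 2009.

Oct 30, 2009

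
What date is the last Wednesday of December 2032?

December 2032 begins on a Wednesday, so the first Wednesday is December 1.
December 2032 has 31 days. Adding weeks: 1, 8, 15, 22, 29 — the last one ≤ 31 is the 29th.

2032-12-29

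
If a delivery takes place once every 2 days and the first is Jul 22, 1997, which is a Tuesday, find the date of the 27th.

The 27th occurrence is 26 intervals after the first: 26 × 2 = 52 days after Jul 22, 1997.
Jul has 31 days — 9 days to the end of Jul leaves 43.
Aug has 31 days (12 left).
12 days into Sep → Sep 12, 1997.

Sep 12, 1997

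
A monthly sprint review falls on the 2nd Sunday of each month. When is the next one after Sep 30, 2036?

Sep 2036 starts on a Monday; its first Sunday is the 7th, so the 2nd Sunday is the 14th — Sep 14, 2036.
That is not after Sep 30, 2036, so look at Oct 2036.
Oct 2036 starts on a Wednesday; its first Sunday is the 5th, so the 2nd Sunday is the 12th — Oct 12, 2036.

Oct 12, 2036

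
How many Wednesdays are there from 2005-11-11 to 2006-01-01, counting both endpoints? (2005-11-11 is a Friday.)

2005-11-11 is a Friday; the first Wednesday on or after it is 2005-11-16 (5 days later).
From 2005-11-16 to 2006-01-01: 14 + 31 + 1 = 46 days (rest of November, December, January).
46 ÷ 7 = 6 full weeks with remainder 4, so 6 more Wednesdays after the first → 7.

7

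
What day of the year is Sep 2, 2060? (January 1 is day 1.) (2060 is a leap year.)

Days in months before Sep: 31 + 29 + 31 + 30 + 31 + 30 + 31 + 31 = 244.
Plus 2 days into Sep → day 246.

246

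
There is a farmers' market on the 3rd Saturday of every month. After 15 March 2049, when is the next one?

March 2049 starts on a Monday; its first Saturday is the 6th, so the 3rd Saturday is the 20th — 20 March 2049.
20 March 2049 is after 15 March 2049, so that is the next one.

20 March 2049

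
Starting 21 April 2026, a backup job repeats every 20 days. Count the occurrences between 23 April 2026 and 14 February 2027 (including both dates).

14

Occurrences land 20·i days after 21 April 2026 for i = 0, 1, 2, …
23 April 2026 is 2 days after the start; 2 ÷ 20 = 0 remainder 2; since the remainder is 2, round up to i = 1. First occurrence in the window: #2 on 11 May 2026 (1×20 = 20 days in).
14 February 2027 is 299 days after the start; 299 ÷ 20 = 14 remainder 19. Last occurrence in the window: #15 on 26 January 2027.
Occurrences #2 through #15: 14 in total.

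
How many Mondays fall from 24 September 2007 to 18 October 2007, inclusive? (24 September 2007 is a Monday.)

4

24 September 2007 is a Monday; the first Monday on or after it is 24 September 2007.
From 24 September 2007 to 18 October 2007: 6 + 18 = 24 days (rest of September, October).
24 ÷ 7 = 3 full weeks with remainder 3, so 3 more Mondays after the first → 4.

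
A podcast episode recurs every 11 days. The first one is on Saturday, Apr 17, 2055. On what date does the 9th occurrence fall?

The 9th occurrence is 8 intervals after the first: 8 × 11 = 88 days after Apr 17, 2055.
Apr has 30 days — 13 days to the end of Apr leaves 75.
May has 31 days (44 left).
Jun has 30 days (14 left).
14 days into Jul → Jul 14, 2055.

Jul 14, 2055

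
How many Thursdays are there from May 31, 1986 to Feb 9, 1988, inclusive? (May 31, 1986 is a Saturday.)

88

May 31, 1986 is a Saturday; the first Thursday on or after it is Jun 5, 1986 (5 days later).
From Jun 5, 1986 to Feb 9, 1988: 209 + 365 + 40 = 614 days (rest of 1986, 1987, to Feb 9, 1988 in 1988).
614 ÷ 7 = 87 full weeks with remainder 5, so 87 more Thursdays after the first → 88.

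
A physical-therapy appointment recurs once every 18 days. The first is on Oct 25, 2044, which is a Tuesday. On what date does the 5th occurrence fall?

The 5th occurrence is 4 intervals after the first: 4 × 18 = 72 days after Oct 25, 2044.
Oct has 31 days — 6 days to the end of Oct leaves 66.
Nov has 30 days (36 left).
Dec has 31 days (5 left).
5 days into Jan → Jan 5, 2045.

Jan 5, 2045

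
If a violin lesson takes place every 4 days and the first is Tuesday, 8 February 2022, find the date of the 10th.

16 March 2022

The 10th occurrence is 9 intervals after the first: 9 × 4 = 36 days after 8 February 2022.
February has 28 days — 20 days to the end of February leaves 16.
16 days into March → 16 March 2022.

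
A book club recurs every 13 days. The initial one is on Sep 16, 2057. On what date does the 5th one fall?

Nov 7, 2057

The 5th occurrence is 4 intervals after the first: 4 × 13 = 52 days after Sep 16, 2057.
Sep has 30 days — 14 days to the end of Sep leaves 38.
Oct has 31 days (7 left).
7 days into Nov → Nov 7, 2057.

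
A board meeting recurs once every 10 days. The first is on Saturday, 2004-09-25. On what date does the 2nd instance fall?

The 2nd occurrence is 1 interval after the first: 1 × 10 = 10 days after 2004-09-25.
September has 30 days — 5 days to the end of September leaves 5.
5 days into October → 2004-10-05.

2004-10-05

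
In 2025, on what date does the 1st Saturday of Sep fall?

Sep 6, 2025

The first Saturday of Sep 2025 is Sep 6.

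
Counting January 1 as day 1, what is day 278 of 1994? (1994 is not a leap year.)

1994-10-05

January has 31 days (278 − 31 = 247 remain).
February has 28 days (247 − 28 = 219 remain).
March has 31 days (219 − 31 = 188 remain).
April has 30 days (188 − 30 = 158 remain).
May has 31 days (158 − 31 = 127 remain).
June has 30 days (127 − 30 = 97 remain).
July has 31 days (97 − 31 = 66 remain).
August has 31 days (66 − 31 = 35 remain).
September has 30 days (35 − 30 = 5 remain).
5 into October → October 5.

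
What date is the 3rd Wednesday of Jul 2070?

Jul 2070 begins on a Tuesday, so the first Wednesday is Jul 2 (1 day later).
The 3rd Wednesday is 2 weeks later: 2 + 14 = 16.

Jul 16, 2070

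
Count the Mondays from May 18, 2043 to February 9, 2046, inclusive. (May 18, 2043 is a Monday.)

May 18, 2043 is a Monday; the first Monday on or after it is May 18, 2043.
From May 18, 2043 to February 9, 2046: 227 + 366 + 365 + 40 = 998 days (rest of 2043, 2044, 2045, to February 9, 2046 in 2046).
998 ÷ 7 = 142 full weeks with remainder 4, so 142 more Mondays after the first → 143.

143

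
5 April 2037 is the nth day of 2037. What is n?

95

Days in months before April: 31 + 28 + 31 = 90.
Plus 5 days into April → day 95.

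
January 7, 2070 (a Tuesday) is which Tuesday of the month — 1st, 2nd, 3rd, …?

1st

Day 7 falls in week ⌈7/7⌉ of the month.
Days 1–7 hold the 1st Tuesday, 8–14 the 2nd, 15–21 the 3rd, 22–28 the 4th, 29–31 the 5th.
7 is in the range for the 1st.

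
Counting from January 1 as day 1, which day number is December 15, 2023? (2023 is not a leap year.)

Days in months before December: 31 + 28 + 31 + 30 + 31 + 30 + 31 + 31 + 30 + 31 + 30 = 334.
Plus 15 days into December → day 349.

349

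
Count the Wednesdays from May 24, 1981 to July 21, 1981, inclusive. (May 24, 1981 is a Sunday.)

8

May 24, 1981 is a Sunday; the first Wednesday on or after it is May 27, 1981 (3 days later).
From May 27, 1981 to July 21, 1981: 4 + 30 + 21 = 55 days (rest of May, June, July).
55 ÷ 7 = 7 full weeks with remainder 6, so 7 more Wednesdays after the first → 8.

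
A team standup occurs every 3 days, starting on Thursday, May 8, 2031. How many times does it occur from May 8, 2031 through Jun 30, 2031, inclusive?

Occurrences land 3·i days after May 8, 2031 for i = 0, 1, 2, …
The window opens on the start date, so the first occurrence inside is #1 on May 8, 2031.
Jun 30, 2031 is 53 days after the start; 53 ÷ 3 = 17 remainder 2. Last occurrence in the window: #18 on Jun 28, 2031.
Occurrences #1 through #18: 18 in total.

18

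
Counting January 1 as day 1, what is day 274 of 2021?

Jan has 31 days (274 − 31 = 243 remain).
Feb has 28 days (243 − 28 = 215 remain).
Mar has 31 days (215 − 31 = 184 remain).
Apr has 30 days (184 − 30 = 154 remain).
May has 31 days (154 − 31 = 123 remain).
Jun has 30 days (123 − 30 = 93 remain).
Jul has 31 days (93 − 31 = 62 remain).
Aug has 31 days (62 − 31 = 31 remain).
Sep has 30 days (31 − 30 = 1 remain).
1 into Oct → Oct 1.

Oct 1, 2021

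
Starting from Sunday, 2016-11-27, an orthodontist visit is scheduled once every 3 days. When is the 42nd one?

2017-03-30

The 42nd occurrence is 41 intervals after the first: 41 × 3 = 123 days after 2016-11-27.
November has 30 days — 3 days to the end of November leaves 120.
December has 31 days (89 left).
January has 31 days (58 left).
February has 28 days (30 left).
30 days into March → 2017-03-30.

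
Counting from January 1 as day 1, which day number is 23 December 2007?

357

Days in months before December: 31 + 28 + 31 + 30 + 31 + 30 + 31 + 31 + 30 + 31 + 30 = 334.
Plus 23 days into December → day 357.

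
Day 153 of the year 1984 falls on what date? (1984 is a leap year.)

Jan has 31 days (153 − 31 = 122 remain).
Feb has 29 days (122 − 29 = 93 remain).
Mar has 31 days (93 − 31 = 62 remain).
Apr has 30 days (62 − 30 = 32 remain).
May has 31 days (32 − 31 = 1 remain).
1 into Jun → Jun 1.

Jun 1, 1984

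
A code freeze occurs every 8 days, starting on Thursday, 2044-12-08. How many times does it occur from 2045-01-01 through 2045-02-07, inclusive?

Occurrences land 8·i days after 2044-12-08 for i = 0, 1, 2, …
2045-01-01 is 24 days after the start; 24 ÷ 8 = 3 remainder 0. First occurrence in the window: #4 on 2045-01-01 (3×8 = 24 days in).
2045-02-07 is 61 days after the start; 61 ÷ 8 = 7 remainder 5. Last occurrence in the window: #8 on 2045-02-02.
Occurrences #4 through #8: 5 in total.

5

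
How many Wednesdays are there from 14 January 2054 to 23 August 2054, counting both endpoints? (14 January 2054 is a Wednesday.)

14 January 2054 is a Wednesday; the first Wednesday on or after it is 14 January 2054.
From 14 January 2054 to 23 August 2054: 17 + 28 + 31 + 30 + 31 + 30 + 31 + 23 = 221 days (rest of January, February, March, April, May, June, July, August).
221 ÷ 7 = 31 full weeks with remainder 4, so 31 more Wednesdays after the first → 32.

32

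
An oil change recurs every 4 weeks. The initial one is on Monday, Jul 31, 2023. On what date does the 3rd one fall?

The 3rd occurrence is 2 intervals after the first: 2 × 28 = 56 days after Jul 31, 2023.
Jul has 31 days — 0 days to the end of Jul leaves 56.
Aug has 31 days (25 left).
25 days into Sep → Sep 25, 2023.

Sep 25, 2023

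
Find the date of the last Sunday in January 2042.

January 26, 2042

The first Sunday of January 2042 is January 5.
January 2042 has 31 days. Adding weeks: 5, 12, 19, 26 — the last one ≤ 31 is the 26th.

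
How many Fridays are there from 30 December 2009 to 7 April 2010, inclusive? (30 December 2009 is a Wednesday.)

14

30 December 2009 is a Wednesday; the first Friday on or after it is 1 January 2010 (2 days later).
From 1 January 2010 to 7 April 2010: 30 + 28 + 31 + 7 = 96 days (rest of January, February, March, April).
96 ÷ 7 = 13 full weeks with remainder 5, so 13 more Fridays after the first → 14.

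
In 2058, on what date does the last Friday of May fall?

The first Friday of May 2058 is May 3.
May 2058 has 31 days. Adding weeks: 3, 10, 17, 24, 31 — the last one ≤ 31 is the 31st.

May 31, 2058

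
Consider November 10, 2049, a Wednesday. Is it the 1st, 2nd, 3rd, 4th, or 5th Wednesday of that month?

Day 10 falls in week ⌈10/7⌉ of the month.
Days 1–7 hold the 1st Wednesday, 8–14 the 2nd, 15–21 the 3rd, 22–28 the 4th, 29–31 the 5th.
10 is in the range for the 2nd.

2nd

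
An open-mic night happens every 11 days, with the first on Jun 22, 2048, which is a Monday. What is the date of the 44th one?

Oct 8, 2049

The 44th occurrence is 43 intervals after the first: 43 × 11 = 473 days after Jun 22, 2048.
Jun has 30 days — 8 days to the end of Jun leaves 465.
From end of Jun to end of 2048 is 184 days (281 left).
Jan has 31 days (250 left).
Feb has 28 days (222 left).
Mar has 31 days (191 left).
Apr has 30 days (161 left).
May has 31 days (130 left).
Jun has 30 days (100 left).
Jul has 31 days (69 left).
Aug has 31 days (38 left).
Sep has 30 days (8 left).
8 days into Oct → Oct 8, 2049.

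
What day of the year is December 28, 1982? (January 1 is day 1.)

Days in months before December: 31 + 28 + 31 + 30 + 31 + 30 + 31 + 31 + 30 + 31 + 30 = 334.
Plus 28 days into December → day 362.

362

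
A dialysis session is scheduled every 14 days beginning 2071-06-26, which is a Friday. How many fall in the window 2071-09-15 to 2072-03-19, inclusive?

14

Occurrences land 14·i days after 2071-06-26 for i = 0, 1, 2, …
2071-09-15 is 81 days after the start; 81 ÷ 14 = 5 remainder 11; since the remainder is 11, round up to i = 6. First occurrence in the window: #7 on 2071-09-18 (6×14 = 84 days in).
2072-03-19 is 267 days after the start; 267 ÷ 14 = 19 remainder 1. Last occurrence in the window: #20 on 2072-03-18.
Occurrences #7 through #20: 14 in total.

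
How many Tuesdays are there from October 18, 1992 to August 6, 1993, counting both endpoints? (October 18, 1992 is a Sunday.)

42

October 18, 1992 is a Sunday; the first Tuesday on or after it is October 20, 1992 (2 days later).
From October 20, 1992 to August 6, 1993: 11 + 30 + 31 + 31 + 28 + 31 + 30 + 31 + 30 + 31 + 6 = 290 days (rest of October, November, December, January, February, March, April, May, June, July, August).
290 ÷ 7 = 41 full weeks with remainder 3, so 41 more Tuesdays after the first → 42.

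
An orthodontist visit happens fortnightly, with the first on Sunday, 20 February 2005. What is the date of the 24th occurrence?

8 January 2006

The 24th occurrence is 23 intervals after the first: 23 × 14 = 322 days after 20 February 2005.
February has 28 days — 8 days to the end of February leaves 314.
March has 31 days (283 left).
April has 30 days (253 left).
May has 31 days (222 left).
June has 30 days (192 left).
July has 31 days (161 left).
August has 31 days (130 left).
September has 30 days (100 left).
October has 31 days (69 left).
November has 30 days (39 left).
December has 31 days (8 left).
8 days into January → 8 January 2006.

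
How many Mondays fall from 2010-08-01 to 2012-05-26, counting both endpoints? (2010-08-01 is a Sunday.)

2010-08-01 is a Sunday; the first Monday on or after it is 2010-08-02 (1 day later).
From 2010-08-02 to 2012-05-26: 151 + 365 + 147 = 663 days (rest of 2010, 2011, to 2012-05-26 in 2012).
663 ÷ 7 = 94 full weeks with remainder 5, so 94 more Mondays after the first → 95.

95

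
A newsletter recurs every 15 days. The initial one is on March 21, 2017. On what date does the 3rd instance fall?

The 3rd occurrence is 2 intervals after the first: 2 × 15 = 30 days after March 21, 2017.
March has 31 days — 10 days to the end of March leaves 20.
20 days into April → April 20, 2017.

April 20, 2017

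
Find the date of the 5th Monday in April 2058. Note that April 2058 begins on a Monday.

April 2058 begins on a Monday, so the first Monday is April 1.
The 5th Monday is 4 weeks later: 1 + 28 = 29.

2058-04-29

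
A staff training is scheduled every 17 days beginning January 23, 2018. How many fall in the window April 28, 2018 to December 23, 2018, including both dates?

14

Occurrences land 17·i days after January 23, 2018 for i = 0, 1, 2, …
April 28, 2018 is 95 days after the start; 95 ÷ 17 = 5 remainder 10; since the remainder is 10, round up to i = 6. First occurrence in the window: #7 on May 5, 2018 (6×17 = 102 days in).
December 23, 2018 is 334 days after the start; 334 ÷ 17 = 19 remainder 11. Last occurrence in the window: #20 on December 12, 2018.
Occurrences #7 through #20: 14 in total.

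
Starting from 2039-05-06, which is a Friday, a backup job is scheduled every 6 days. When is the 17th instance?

2039-08-10

The 17th occurrence is 16 intervals after the first: 16 × 6 = 96 days after 2039-05-06.
May has 31 days — 25 days to the end of May leaves 71.
June has 30 days (41 left).
July has 31 days (10 left).
10 days into August → 2039-08-10.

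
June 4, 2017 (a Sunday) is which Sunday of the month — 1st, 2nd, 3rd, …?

Day 4 falls in week ⌈4/7⌉ of the month.
Days 1–7 hold the 1st Sunday, 8–14 the 2nd, 15–21 the 3rd, 22–28 the 4th, 29–31 the 5th.
4 is in the range for the 1st.

1st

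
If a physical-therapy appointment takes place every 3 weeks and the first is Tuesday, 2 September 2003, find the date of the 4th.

The 4th occurrence is 3 intervals after the first: 3 × 21 = 63 days after 2 September 2003.
September has 30 days — 28 days to the end of September leaves 35.
October has 31 days (4 left).
4 days into November → 4 November 2003.

4 November 2003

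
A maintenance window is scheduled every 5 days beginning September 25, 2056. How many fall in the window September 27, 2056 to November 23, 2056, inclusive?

Occurrences land 5·i days after September 25, 2056 for i = 0, 1, 2, …
September 27, 2056 is 2 days after the start; 2 ÷ 5 = 0 remainder 2; since the remainder is 2, round up to i = 1. First occurrence in the window: #2 on September 30, 2056 (1×5 = 5 days in).
November 23, 2056 is 59 days after the start; 59 ÷ 5 = 11 remainder 4. Last occurrence in the window: #12 on November 19, 2056.
Occurrences #2 through #12: 11 in total.

11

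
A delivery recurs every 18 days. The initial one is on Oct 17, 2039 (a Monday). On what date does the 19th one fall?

Sep 5, 2040

The 19th occurrence is 18 intervals after the first: 18 × 18 = 324 days after Oct 17, 2039.
Oct has 31 days — 14 days to the end of Oct leaves 310.
Nov has 30 days (280 left).
Dec has 31 days (249 left).
Jan has 31 days (218 left).
Feb has 29 days (189 left).
Mar has 31 days (158 left).
Apr has 30 days (128 left).
May has 31 days (97 left).
Jun has 30 days (67 left).
Jul has 31 days (36 left).
Aug has 31 days (5 left).
5 days into Sep → Sep 5, 2040.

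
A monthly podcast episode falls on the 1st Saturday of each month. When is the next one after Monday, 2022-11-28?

2022-12-03

November 2022 starts on a Tuesday, so its 1st Saturday is 2022-11-05 (4 days in).
That is not after 2022-11-28, so look at December 2022.
December 2022 starts on a Thursday, so its 1st Saturday is 2022-12-03 (2 days in).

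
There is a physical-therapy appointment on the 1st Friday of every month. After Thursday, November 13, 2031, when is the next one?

November 2031 starts on a Saturday, so its 1st Friday is November 7, 2031 (6 days in).
That is not after November 13, 2031, so look at December 2031.
December 2031 starts on a Monday, so its 1st Friday is December 5, 2031 (4 days in).

December 5, 2031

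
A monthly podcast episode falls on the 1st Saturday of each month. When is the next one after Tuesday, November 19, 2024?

November 2024 starts on a Friday, so its 1st Saturday is November 2, 2024 (1 day in).
That is not after November 19, 2024, so look at December 2024.
December 2024 starts on a Sunday, so its 1st Saturday is December 7, 2024 (6 days in).

December 7, 2024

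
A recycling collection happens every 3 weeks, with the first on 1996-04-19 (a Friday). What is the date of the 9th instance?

The 9th occurrence is 8 intervals after the first: 8 × 21 = 168 days after 1996-04-19.
April has 30 days — 11 days to the end of April leaves 157.
May has 31 days (126 left).
June has 30 days (96 left).
July has 31 days (65 left).
August has 31 days (34 left).
September has 30 days (4 left).
4 days into October → 1996-10-04.

1996-10-04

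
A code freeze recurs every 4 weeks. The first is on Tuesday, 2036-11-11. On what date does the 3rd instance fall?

The 3rd occurrence is 2 intervals after the first: 2 × 28 = 56 days after 2036-11-11.
November has 30 days — 19 days to the end of November leaves 37.
December has 31 days (6 left).
6 days into January → 2037-01-06.

2037-01-06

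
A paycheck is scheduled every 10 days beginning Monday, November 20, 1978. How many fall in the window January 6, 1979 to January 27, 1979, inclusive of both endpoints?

2

Occurrences land 10·i days after November 20, 1978 for i = 0, 1, 2, …
January 6, 1979 is 47 days after the start; 47 ÷ 10 = 4 remainder 7; since the remainder is 7, round up to i = 5. First occurrence in the window: #6 on January 9, 1979 (5×10 = 50 days in).
January 27, 1979 is 68 days after the start; 68 ÷ 10 = 6 remainder 8. Last occurrence in the window: #7 on January 19, 1979.
Occurrences #6 through #7: 2 in total.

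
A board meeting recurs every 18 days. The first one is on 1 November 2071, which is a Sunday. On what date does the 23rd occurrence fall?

1 December 2072

The 23rd occurrence is 22 intervals after the first: 22 × 18 = 396 days after 1 November 2071.
November has 30 days — 29 days to the end of November leaves 367.
December has 31 days (336 left).
January has 31 days (305 left).
February has 29 days (276 left).
March has 31 days (245 left).
April has 30 days (215 left).
May has 31 days (184 left).
June has 30 days (154 left).
July has 31 days (123 left).
August has 31 days (92 left).
September has 30 days (62 left).
October has 31 days (31 left).
November has 30 days (1 left).
1 day into December → 1 December 2072.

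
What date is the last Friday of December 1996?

December 1996 begins on a Sunday, so the first Friday is December 6 (5 days later).
December 1996 has 31 days. Adding weeks: 6, 13, 20, 27 — the last one ≤ 31 is the 27th.

December 27, 1996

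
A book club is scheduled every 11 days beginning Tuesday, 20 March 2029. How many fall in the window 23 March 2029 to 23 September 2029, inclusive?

Occurrences land 11·i days after 20 March 2029 for i = 0, 1, 2, …
23 March 2029 is 3 days after the start; 3 ÷ 11 = 0 remainder 3; since the remainder is 3, round up to i = 1. First occurrence in the window: #2 on 31 March 2029 (1×11 = 11 days in).
23 September 2029 is 187 days after the start; 187 ÷ 11 = 17 remainder 0. Last occurrence in the window: #18 on 23 September 2029.
Occurrences #2 through #18: 17 in total.

17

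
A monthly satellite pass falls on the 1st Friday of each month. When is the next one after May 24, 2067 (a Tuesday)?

Jun 3, 2067

May 2067 starts on a Sunday, so its 1st Friday is May 6, 2067 (5 days in).
That is not after May 24, 2067, so look at Jun 2067.
Jun 2067 starts on a Wednesday, so its 1st Friday is Jun 3, 2067 (2 days in).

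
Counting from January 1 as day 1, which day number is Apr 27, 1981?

Days in months before Apr: 31 + 28 + 31 = 90.
Plus 27 days into Apr → day 117.

117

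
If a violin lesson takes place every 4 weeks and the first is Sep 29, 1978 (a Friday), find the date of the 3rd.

Nov 24, 1978

The 3rd occurrence is 2 intervals after the first: 2 × 28 = 56 days after Sep 29, 1978.
Sep has 30 days — 1 day to the end of Sep leaves 55.
Oct has 31 days (24 left).
24 days into Nov → Nov 24, 1978.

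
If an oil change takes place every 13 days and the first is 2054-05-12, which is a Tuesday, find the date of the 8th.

2054-08-11

The 8th occurrence is 7 intervals after the first: 7 × 13 = 91 days after 2054-05-12.
May has 31 days — 19 days to the end of May leaves 72.
June has 30 days (42 left).
July has 31 days (11 left).
11 days into August → 2054-08-11.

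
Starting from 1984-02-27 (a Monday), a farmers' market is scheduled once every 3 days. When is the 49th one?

1984-07-20

The 49th occurrence is 48 intervals after the first: 48 × 3 = 144 days after 1984-02-27.
February has 29 days — 2 days to the end of February leaves 142.
March has 31 days (111 left).
April has 30 days (81 left).
May has 31 days (50 left).
June has 30 days (20 left).
20 days into July → 1984-07-20.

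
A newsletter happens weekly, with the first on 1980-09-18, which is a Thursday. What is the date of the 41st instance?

The 41st occurrence is 40 intervals after the first: 40 × 7 = 280 days after 1980-09-18.
September has 30 days — 12 days to the end of September leaves 268.
October has 31 days (237 left).
November has 30 days (207 left).
December has 31 days (176 left).
January has 31 days (145 left).
February has 28 days (117 left).
March has 31 days (86 left).
April has 30 days (56 left).
May has 31 days (25 left).
25 days into June → 1981-06-25.

1981-06-25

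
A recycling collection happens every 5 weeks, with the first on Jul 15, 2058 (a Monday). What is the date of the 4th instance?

The 4th occurrence is 3 intervals after the first: 3 × 35 = 105 days after Jul 15, 2058.
Jul has 31 days — 16 days to the end of Jul leaves 89.
Aug has 31 days (58 left).
Sep has 30 days (28 left).
28 days into Oct → Oct 28, 2058.

Oct 28, 2058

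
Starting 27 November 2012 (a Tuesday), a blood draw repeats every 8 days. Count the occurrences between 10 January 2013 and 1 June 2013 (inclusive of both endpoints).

18

Occurrences land 8·i days after 27 November 2012 for i = 0, 1, 2, …
10 January 2013 is 44 days after the start; 44 ÷ 8 = 5 remainder 4; since the remainder is 4, round up to i = 6. First occurrence in the window: #7 on 14 January 2013 (6×8 = 48 days in).
1 June 2013 is 186 days after the start; 186 ÷ 8 = 23 remainder 2. Last occurrence in the window: #24 on 30 May 2013.
Occurrences #7 through #24: 18 in total.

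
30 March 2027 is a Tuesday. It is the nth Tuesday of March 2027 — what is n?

5th

Day 30 falls in week ⌈30/7⌉ of the month.
Days 1–7 hold the 1st Tuesday, 8–14 the 2nd, 15–21 the 3rd, 22–28 the 4th, 29–31 the 5th.
30 is in the range for the 5th.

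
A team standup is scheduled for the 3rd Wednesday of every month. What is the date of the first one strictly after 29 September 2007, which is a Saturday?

17 October 2007

September 2007 starts on a Saturday; its first Wednesday is the 5th, so the 3rd Wednesday is the 19th — 19 September 2007.
That is not after 29 September 2007, so look at October 2007.
October 2007 starts on a Monday; its first Wednesday is the 3rd, so the 3rd Wednesday is the 17th — 17 October 2007.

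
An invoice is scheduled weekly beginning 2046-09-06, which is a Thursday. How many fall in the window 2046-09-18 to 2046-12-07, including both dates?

Occurrences land 7·i days after 2046-09-06 for i = 0, 1, 2, …
2046-09-18 is 12 days after the start; 12 ÷ 7 = 1 remainder 5; since the remainder is 5, round up to i = 2. First occurrence in the window: #3 on 2046-09-20 (2×7 = 14 days in).
2046-12-07 is 92 days after the start; 92 ÷ 7 = 13 remainder 1. Last occurrence in the window: #14 on 2046-12-06.
Occurrences #3 through #14: 12 in total.

12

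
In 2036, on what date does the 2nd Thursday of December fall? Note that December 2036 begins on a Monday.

December 2036 begins on a Monday, so the first Thursday is December 4 (3 days later).
The 2nd Thursday is 1 weeks later: 4 + 7 = 11.

December 11, 2036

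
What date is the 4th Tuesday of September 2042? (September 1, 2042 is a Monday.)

September 2042 begins on a Monday, so the first Tuesday is September 2 (1 day later).
The 4th Tuesday is 3 weeks later: 2 + 21 = 23.

September 23, 2042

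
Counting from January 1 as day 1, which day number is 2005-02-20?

Days in months before February: 31 = 31.
Plus 20 days into February → day 51.

51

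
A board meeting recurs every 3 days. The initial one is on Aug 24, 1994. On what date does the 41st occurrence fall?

Dec 22, 1994

The 41st occurrence is 40 intervals after the first: 40 × 3 = 120 days after Aug 24, 1994.
Aug has 31 days — 7 days to the end of Aug leaves 113.
Sep has 30 days (83 left).
Oct has 31 days (52 left).
Nov has 30 days (22 left).
22 days into Dec → Dec 22, 1994.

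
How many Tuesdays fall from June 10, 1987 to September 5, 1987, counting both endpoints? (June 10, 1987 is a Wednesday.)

June 10, 1987 is a Wednesday; the first Tuesday on or after it is June 16, 1987 (6 days later).
From June 16, 1987 to September 5, 1987: 14 + 31 + 31 + 5 = 81 days (rest of June, July, August, September).
81 ÷ 7 = 11 full weeks with remainder 4, so 11 more Tuesdays after the first → 12.

12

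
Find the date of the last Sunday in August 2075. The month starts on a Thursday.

2075-08-25

August 2075 begins on a Thursday, so the first Sunday is August 4 (3 days later).
August 2075 has 31 days. Adding weeks: 4, 11, 18, 25 — the last one ≤ 31 is the 25th.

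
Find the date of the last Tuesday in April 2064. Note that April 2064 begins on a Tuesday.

April 2064 begins on a Tuesday, so the first Tuesday is April 1.
April 2064 has 30 days. Adding weeks: 1, 8, 15, 22, 29 — the last one ≤ 30 is the 29th.

2064-04-29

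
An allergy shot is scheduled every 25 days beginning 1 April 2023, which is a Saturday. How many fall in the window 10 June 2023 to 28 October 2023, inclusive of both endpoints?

Occurrences land 25·i days after 1 April 2023 for i = 0, 1, 2, …
10 June 2023 is 70 days after the start; 70 ÷ 25 = 2 remainder 20; since the remainder is 20, round up to i = 3. First occurrence in the window: #4 on 15 June 2023 (3×25 = 75 days in).
28 October 2023 is 210 days after the start; 210 ÷ 25 = 8 remainder 10. Last occurrence in the window: #9 on 18 October 2023.
Occurrences #4 through #9: 6 in total.

6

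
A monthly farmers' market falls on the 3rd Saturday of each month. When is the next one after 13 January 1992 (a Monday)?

18 January 1992

January 1992 starts on a Wednesday; its first Saturday is the 4th, so the 3rd Saturday is the 18th — 18 January 1992.
18 January 1992 is after 13 January 1992, so that is the next one.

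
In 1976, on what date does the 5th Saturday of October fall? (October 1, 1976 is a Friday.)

October 1976 begins on a Friday, so the first Saturday is October 2 (1 day later).
The 5th Saturday is 4 weeks later: 2 + 28 = 30.

October 30, 1976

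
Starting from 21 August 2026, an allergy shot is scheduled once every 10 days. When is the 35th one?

27 July 2027

The 35th occurrence is 34 intervals after the first: 34 × 10 = 340 days after 21 August 2026.
August has 31 days — 10 days to the end of August leaves 330.
September has 30 days (300 left).
October has 31 days (269 left).
November has 30 days (239 left).
December has 31 days (208 left).
January has 31 days (177 left).
February has 28 days (149 left).
March has 31 days (118 left).
April has 30 days (88 left).
May has 31 days (57 left).
June has 30 days (27 left).
27 days into July → 27 July 2027.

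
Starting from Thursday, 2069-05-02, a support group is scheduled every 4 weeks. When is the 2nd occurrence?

The 2nd occurrence is 1 interval after the first: 1 × 28 = 28 days after 2069-05-02.
28 days later is 2069-05-30.

2069-05-30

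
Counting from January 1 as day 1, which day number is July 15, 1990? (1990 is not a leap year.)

196

Days in months before July: 31 + 28 + 31 + 30 + 31 + 30 = 181.
Plus 15 days into July → day 196.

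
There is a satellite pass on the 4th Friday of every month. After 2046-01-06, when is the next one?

January 2046 starts on a Monday; its first Friday is the 5th, so the 4th Friday is the 26th — 2046-01-26.
2046-01-26 is after 2046-01-06, so that is the next one.

2046-01-26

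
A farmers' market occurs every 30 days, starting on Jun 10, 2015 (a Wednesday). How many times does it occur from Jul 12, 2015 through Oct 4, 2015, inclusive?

2

Occurrences land 30·i days after Jun 10, 2015 for i = 0, 1, 2, …
Jul 12, 2015 is 32 days after the start; 32 ÷ 30 = 1 remainder 2; since the remainder is 2, round up to i = 2. First occurrence in the window: #3 on Aug 9, 2015 (2×30 = 60 days in).
Oct 4, 2015 is 116 days after the start; 116 ÷ 30 = 3 remainder 26. Last occurrence in the window: #4 on Sep 8, 2015.
Occurrences #3 through #4: 2 in total.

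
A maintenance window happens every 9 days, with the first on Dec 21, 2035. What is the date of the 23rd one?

Jul 6, 2036

The 23rd occurrence is 22 intervals after the first: 22 × 9 = 198 days after Dec 21, 2035.
Dec has 31 days — 10 days to the end of Dec leaves 188.
Jan has 31 days (157 left).
Feb has 29 days (128 left).
Mar has 31 days (97 left).
Apr has 30 days (67 left).
May has 31 days (36 left).
Jun has 30 days (6 left).
6 days into Jul → Jul 6, 2036.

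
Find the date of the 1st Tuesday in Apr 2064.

Apr 1, 2064

The first Tuesday of Apr 2064 is Apr 1.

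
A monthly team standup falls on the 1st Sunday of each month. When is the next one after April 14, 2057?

May 6, 2057

April 2057 starts on a Sunday, so its 1st Sunday is April 1, 2057.
That is not after April 14, 2057, so look at May 2057.
May 2057 starts on a Tuesday, so its 1st Sunday is May 6, 2057 (5 days in).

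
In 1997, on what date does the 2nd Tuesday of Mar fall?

Mar 11, 1997

The first Tuesday of Mar 1997 is Mar 4.
The 2nd Tuesday is 1 weeks later: 4 + 7 = 11.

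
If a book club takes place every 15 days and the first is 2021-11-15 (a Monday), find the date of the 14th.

2022-05-29

The 14th occurrence is 13 intervals after the first: 13 × 15 = 195 days after 2021-11-15.
November has 30 days — 15 days to the end of November leaves 180.
December has 31 days (149 left).
January has 31 days (118 left).
February has 28 days (90 left).
March has 31 days (59 left).
April has 30 days (29 left).
29 days into May → 2022-05-29.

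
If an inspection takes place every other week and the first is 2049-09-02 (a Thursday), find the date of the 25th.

The 25th occurrence is 24 intervals after the first: 24 × 14 = 336 days after 2049-09-02.
September has 30 days — 28 days to the end of September leaves 308.
October has 31 days (277 left).
November has 30 days (247 left).
December has 31 days (216 left).
January has 31 days (185 left).
February has 28 days (157 left).
March has 31 days (126 left).
April has 30 days (96 left).
May has 31 days (65 left).
June has 30 days (35 left).
July has 31 days (4 left).
4 days into August → 2050-08-04.

2050-08-04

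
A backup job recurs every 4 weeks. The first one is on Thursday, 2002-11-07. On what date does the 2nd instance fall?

The 2nd occurrence is 1 interval after the first: 1 × 28 = 28 days after 2002-11-07.
November has 30 days — 23 days to the end of November leaves 5.
5 days into December → 2002-12-05.

2002-12-05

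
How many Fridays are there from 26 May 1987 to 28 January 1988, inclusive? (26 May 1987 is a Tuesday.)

26 May 1987 is a Tuesday; the first Friday on or after it is 29 May 1987 (3 days later).
From 29 May 1987 to 28 January 1988: 2 + 30 + 31 + 31 + 30 + 31 + 30 + 31 + 28 = 244 days (rest of May, June, July, August, September, October, November, December, January).
244 ÷ 7 = 34 full weeks with remainder 6, so 34 more Fridays after the first → 35.

35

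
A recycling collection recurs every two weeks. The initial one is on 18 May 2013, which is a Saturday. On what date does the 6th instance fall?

The 6th occurrence is 5 intervals after the first: 5 × 14 = 70 days after 18 May 2013.
May has 31 days — 13 days to the end of May leaves 57.
June has 30 days (27 left).
27 days into July → 27 July 2013.

27 July 2013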